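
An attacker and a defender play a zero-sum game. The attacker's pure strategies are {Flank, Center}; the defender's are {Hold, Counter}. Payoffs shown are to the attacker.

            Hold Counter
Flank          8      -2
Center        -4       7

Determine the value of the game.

16/7

Row minima: Flank → -2, Center → -4; maximin = -2.
Column maxima: Hold → 8, Counter → 7; minimax = 7.
-2 ≠ 7, so there is no saddle point; optimal play is mixed.
Let the attacker play Flank with probability p. Expected payoff against Hold: 8p + (-4)(1−p) = 12p − 4; against Counter: (-2)p + 7(1−p) = −9p + 7.
Setting these equal: 12p − 4 = −9p + 7 ⇒ 21p = 11 ⇒ p = 11/21, and the value is (12)·(11/21) − 4 = 16/7.
For the defender: with q = P(Hold), equating Flank's and Center's payoffs gives 10q − 2 = −11q + 7 ⇒ q = 3/7.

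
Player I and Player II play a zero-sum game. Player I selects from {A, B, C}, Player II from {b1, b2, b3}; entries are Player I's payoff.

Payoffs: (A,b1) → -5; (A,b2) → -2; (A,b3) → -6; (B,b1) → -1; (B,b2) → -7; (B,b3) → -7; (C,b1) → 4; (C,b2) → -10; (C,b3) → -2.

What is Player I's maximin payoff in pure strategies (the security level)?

-6

Row minima: A → -6, B → -7, C → -10.
The best of these is -6.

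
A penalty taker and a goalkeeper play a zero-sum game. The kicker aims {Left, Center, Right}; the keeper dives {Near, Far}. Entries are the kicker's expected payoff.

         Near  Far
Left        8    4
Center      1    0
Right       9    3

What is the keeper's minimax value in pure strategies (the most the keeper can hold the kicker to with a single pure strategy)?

Column maxima: Near → 9, Far → 4.
The smallest of these is 4.

4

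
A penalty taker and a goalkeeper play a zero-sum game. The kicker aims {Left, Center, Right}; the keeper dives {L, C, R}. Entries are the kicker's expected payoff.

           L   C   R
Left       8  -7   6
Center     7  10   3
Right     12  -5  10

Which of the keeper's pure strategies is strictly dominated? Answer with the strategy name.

R holds the kicker's payoff strictly below L in every row: 6 < 8, 3 < 7, 10 < 12.
So L is strictly dominated for the keeper.

L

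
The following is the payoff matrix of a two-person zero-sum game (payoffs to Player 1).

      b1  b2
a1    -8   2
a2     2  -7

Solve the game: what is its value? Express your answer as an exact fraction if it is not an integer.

-52/19

Row minima: a1 → -8, a2 → -7; maximin = -7.
Column maxima: b1 → 2, b2 → 2; minimax = 2.
-7 ≠ 2, so there is no saddle point; optimal play is mixed.
Let Player 1 play a1 with probability p. Expected payoff against b1: (-8)p + 2(1−p) = −10p + 2; against b2: 2p + (-7)(1−p) = 9p − 7.
Setting these equal: −10p + 2 = 9p − 7 ⇒ −19p = -9 ⇒ p = 9/19, and the value is (-10)·(9/19) + 2 = -52/19.
For Player 2: with q = P(b1), equating a1's and a2's payoffs gives −10q + 2 = 9q − 7 ⇒ q = 9/19.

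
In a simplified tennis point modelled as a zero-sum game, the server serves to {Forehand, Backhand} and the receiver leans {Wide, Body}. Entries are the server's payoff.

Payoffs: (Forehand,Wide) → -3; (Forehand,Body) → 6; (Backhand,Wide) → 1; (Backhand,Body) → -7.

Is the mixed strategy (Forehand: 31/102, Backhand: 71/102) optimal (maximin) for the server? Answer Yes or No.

No

Against Wide this mix gives (31/102)·(-3) + (71/102)·1 = -11/51.
Against Body this mix gives (31/102)·6 + (71/102)·(-7) = -311/102.
The receiver will play Body, holding the server to -311/102. Shifting weight toward the row that does better against Body would raise this floor (the equalizing mix achieves -15/17 against both Body and Wide), so the proposed strategy is not optimal.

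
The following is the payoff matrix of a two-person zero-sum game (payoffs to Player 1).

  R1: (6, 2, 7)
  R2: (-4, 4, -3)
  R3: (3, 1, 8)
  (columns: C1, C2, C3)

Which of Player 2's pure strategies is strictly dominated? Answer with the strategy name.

C1 holds Player 1's payoff strictly below C3 in every row: 6 < 7, -4 < -3, 3 < 8.
So C3 is strictly dominated for Player 2.

C3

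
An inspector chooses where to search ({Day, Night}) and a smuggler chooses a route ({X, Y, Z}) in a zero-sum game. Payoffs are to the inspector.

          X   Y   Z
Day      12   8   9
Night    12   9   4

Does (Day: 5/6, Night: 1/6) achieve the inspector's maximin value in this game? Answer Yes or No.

Against X this mix gives (5/6)·12 + (1/6)·12 = 12.
Against Y this mix gives (5/6)·8 + (1/6)·9 = 49/6.
Against Z this mix gives (5/6)·9 + (1/6)·4 = 49/6.
All of the smuggler's active replies (Y, Z) yield 49/6, and no column does worse for the inspector. The mix makes the smuggler indifferent and guarantees 49/6, so it is optimal.

Yes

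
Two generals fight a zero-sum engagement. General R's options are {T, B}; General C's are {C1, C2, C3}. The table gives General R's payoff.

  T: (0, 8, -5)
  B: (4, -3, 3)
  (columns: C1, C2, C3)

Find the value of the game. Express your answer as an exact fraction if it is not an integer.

9/19

Row minima: T → -5, B → -3; maximin = -3.
Column maxima: C1 → 4, C2 → 8, C3 → 3; minimax = 3.
-3 ≠ 3, so there is no saddle point; optimal play is mixed.
C1 is strictly dominated by C3 (it gives General R strictly more in every row), so General C never plays it.
On the remaining 2×2 (T, B vs C2, C3):
Let General R play T with probability p. Expected payoff against C2: 8p + (-3)(1−p) = 11p − 3; against C3: (-5)p + 3(1−p) = −8p + 3.
Setting these equal: 11p − 3 = −8p + 3 ⇒ 19p = 6 ⇒ p = 6/19, and the value is (11)·(6/19) − 3 = 9/19.
For General C: with q = P(C2), equating T's and B's payoffs gives 13q − 5 = −6q + 3 ⇒ q = 8/19.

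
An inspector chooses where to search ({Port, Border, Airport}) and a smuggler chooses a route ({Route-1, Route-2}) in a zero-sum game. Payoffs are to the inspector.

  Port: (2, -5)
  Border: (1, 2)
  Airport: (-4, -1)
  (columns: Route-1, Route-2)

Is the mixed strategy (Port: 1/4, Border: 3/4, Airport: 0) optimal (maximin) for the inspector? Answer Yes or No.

Against Route-1 this mix gives (1/4)·2 + (3/4)·1 = 5/4.
Against Route-2 this mix gives (1/4)·(-5) + (3/4)·2 = 1/4.
The smuggler will play Route-2, holding the inspector to 1/4. Shifting weight toward the row that does better against Route-2 would raise this floor (the equalizing mix achieves 9/8 against both Route-2 and Route-1), so the proposed strategy is not optimal.

No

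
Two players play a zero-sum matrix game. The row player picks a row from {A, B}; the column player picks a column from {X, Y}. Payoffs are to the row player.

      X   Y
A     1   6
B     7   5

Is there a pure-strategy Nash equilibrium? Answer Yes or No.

Row minima: A → 1, B → 5; maximin = 5.
Column maxima: X → 7, Y → 6; minimax = 6.
5 ≠ 6, so no pure-strategy equilibrium exists.

No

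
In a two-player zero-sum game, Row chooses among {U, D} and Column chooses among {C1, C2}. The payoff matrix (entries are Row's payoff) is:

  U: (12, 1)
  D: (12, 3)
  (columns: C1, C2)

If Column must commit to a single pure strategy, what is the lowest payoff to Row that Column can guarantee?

3

Column maxima: C1 → 12, C2 → 3.
The smallest of these is 3.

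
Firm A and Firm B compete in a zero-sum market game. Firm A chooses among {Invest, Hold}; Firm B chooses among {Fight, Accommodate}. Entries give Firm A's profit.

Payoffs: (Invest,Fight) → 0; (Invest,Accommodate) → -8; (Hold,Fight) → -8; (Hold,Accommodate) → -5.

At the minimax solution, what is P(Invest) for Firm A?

Row minima: Invest → -8, Hold → -8; maximin = -8.
Column maxima: Fight → 0, Accommodate → -5; minimax = -5.
-8 ≠ -5, so there is no saddle point; optimal play is mixed.
Let Firm A play Invest with probability p. Expected payoff against Fight: 0p + (-8)(1−p) = 8p − 8; against Accommodate: (-8)p + (-5)(1−p) = −3p − 5.
Setting these equal: 8p − 8 = −3p − 5 ⇒ 11p = 3 ⇒ p = 3/11, and the value is (8)·(3/11) − 8 = -64/11.
For Firm B: with q = P(Fight), equating Invest's and Hold's payoffs gives 8q − 8 = −3q − 5 ⇒ q = 3/11.

3/11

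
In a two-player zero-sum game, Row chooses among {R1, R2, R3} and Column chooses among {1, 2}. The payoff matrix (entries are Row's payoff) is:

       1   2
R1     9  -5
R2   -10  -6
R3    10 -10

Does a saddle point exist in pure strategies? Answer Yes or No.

Row minima: R1 → -5, R2 → -10, R3 → -10; maximin = -5.
Column maxima: 1 → 10, 2 → -5; minimax = -5.
maximin = minimax = -5, so a saddle point exists.

Yes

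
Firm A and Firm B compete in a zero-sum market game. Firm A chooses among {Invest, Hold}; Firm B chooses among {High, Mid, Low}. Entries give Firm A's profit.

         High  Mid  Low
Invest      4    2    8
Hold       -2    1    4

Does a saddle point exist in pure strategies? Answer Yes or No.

Yes

Row minima: Invest → 2, Hold → -2; maximin = 2.
Column maxima: High → 4, Mid → 2, Low → 8; minimax = 2.
maximin = minimax = 2, so a saddle point exists.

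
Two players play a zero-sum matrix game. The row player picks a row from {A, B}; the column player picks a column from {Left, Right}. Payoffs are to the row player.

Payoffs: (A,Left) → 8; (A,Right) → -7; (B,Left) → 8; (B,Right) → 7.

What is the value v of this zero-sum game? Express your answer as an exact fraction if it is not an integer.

7

Row minima: A → -7, B → 7; maximin = 7.
Column maxima: Left → 8, Right → 7; minimax = 7.
Since maximin = minimax = 7, there is a saddle point and the value is 7.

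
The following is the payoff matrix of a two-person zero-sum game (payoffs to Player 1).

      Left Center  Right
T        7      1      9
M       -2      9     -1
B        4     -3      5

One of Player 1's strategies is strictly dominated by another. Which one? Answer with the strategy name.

T gives a strictly higher payoff than B against every column: 7 > 4, 1 > -3, 9 > 5.
So B is strictly dominated and Player 1 never plays it.

B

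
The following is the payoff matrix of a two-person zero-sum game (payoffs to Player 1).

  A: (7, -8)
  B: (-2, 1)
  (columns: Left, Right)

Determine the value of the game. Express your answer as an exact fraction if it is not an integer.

Row minima: A → -8, B → -2; maximin = -2.
Column maxima: Left → 7, Right → 1; minimax = 1.
-2 ≠ 1, so there is no saddle point; optimal play is mixed.
Let Player 1 play A with probability p. Expected payoff against Left: 7p + (-2)(1−p) = 9p − 2; against Right: (-8)p + 1(1−p) = −9p + 1.
Setting these equal: 9p − 2 = −9p + 1 ⇒ 18p = 3 ⇒ p = 1/6, and the value is (9)·(1/6) − 2 = -1/2.
For Player 2: with q = P(Left), equating A's and B's payoffs gives 15q − 8 = −3q + 1 ⇒ q = 1/2.

-1/2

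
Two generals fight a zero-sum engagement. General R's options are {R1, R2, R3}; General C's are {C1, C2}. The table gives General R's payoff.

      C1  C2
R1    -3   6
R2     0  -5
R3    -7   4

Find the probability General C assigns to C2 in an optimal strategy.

Row minima: R1 → -3, R2 → -5, R3 → -7; maximin = -3.
Column maxima: C1 → 0, C2 → 6; minimax = 0.
-3 ≠ 0, so there is no saddle point; optimal play is mixed.
R3 is strictly dominated by R1, so General R never plays it.
On the remaining 2×2 (R1, R2 vs C1, C2):
Let General R play R1 with probability p. Expected payoff against C1: (-3)p + 0(1−p) = −3p; against C2: 6p + (-5)(1−p) = 11p − 5.
Setting these equal: −3p = 11p − 5 ⇒ −14p = -5 ⇒ p = 5/14, and the value is (-3)·(5/14) = -15/14.
For General C: with q = P(C1), equating R1's and R2's payoffs gives −9q + 6 = 5q − 5 ⇒ q = 11/14.

3/14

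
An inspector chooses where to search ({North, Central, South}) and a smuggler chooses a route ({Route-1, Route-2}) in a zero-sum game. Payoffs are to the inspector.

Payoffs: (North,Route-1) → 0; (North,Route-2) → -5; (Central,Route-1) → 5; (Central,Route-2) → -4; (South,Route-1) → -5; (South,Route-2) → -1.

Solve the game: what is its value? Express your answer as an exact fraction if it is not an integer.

-25/13

Row minima: North → -5, Central → -4, South → -5; maximin = -4.
Column maxima: Route-1 → 5, Route-2 → -1; minimax = -1.
-4 ≠ -1, so there is no saddle point; optimal play is mixed.
North is strictly dominated by Central, so the inspector never plays it.
On the remaining 2×2 (Central, South vs Route-1, Route-2):
Let the inspector play Central with probability p. Expected payoff against Route-1: 5p + (-5)(1−p) = 10p − 5; against Route-2: (-4)p + (-1)(1−p) = −3p − 1.
Setting these equal: 10p − 5 = −3p − 1 ⇒ 13p = 4 ⇒ p = 4/13, and the value is (10)·(4/13) − 5 = -25/13.
For the smuggler: with q = P(Route-1), equating Central's and South's payoffs gives 9q − 4 = −4q − 1 ⇒ q = 3/13.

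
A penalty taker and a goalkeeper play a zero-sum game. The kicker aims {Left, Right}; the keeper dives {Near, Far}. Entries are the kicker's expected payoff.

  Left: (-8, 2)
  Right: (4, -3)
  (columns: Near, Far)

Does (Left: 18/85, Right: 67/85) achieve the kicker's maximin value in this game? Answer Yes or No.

Against Near this mix gives (18/85)·(-8) + (67/85)·4 = 124/85.
Against Far this mix gives (18/85)·2 + (67/85)·(-3) = -33/17.
The keeper will play Far, holding the kicker to -33/17. Shifting weight toward the row that does better against Far would raise this floor (the equalizing mix achieves -16/17 against both Far and Near), so the proposed strategy is not optimal.

No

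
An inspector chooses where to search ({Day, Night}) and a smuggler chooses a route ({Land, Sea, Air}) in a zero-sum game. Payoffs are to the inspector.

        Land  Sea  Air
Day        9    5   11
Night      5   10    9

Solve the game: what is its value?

Row minima: Day → 5, Night → 5; maximin = 5.
Column maxima: Land → 9, Sea → 10, Air → 11; minimax = 9.
5 ≠ 9, so there is no saddle point; optimal play is mixed.
Air is strictly dominated by Land (it gives the inspector strictly more in every row), so the smuggler never plays it.
On the remaining 2×2 (Day, Night vs Land, Sea):
Let the inspector play Day with probability p. Expected payoff against Land: 9p + 5(1−p) = 4p + 5; against Sea: 5p + 10(1−p) = −5p + 10.
Setting these equal: 4p + 5 = −5p + 10 ⇒ 9p = 5 ⇒ p = 5/9, and the value is (4)·(5/9) + 5 = 65/9.
For the smuggler: with q = P(Land), equating Day's and Night's payoffs gives 4q + 5 = −5q + 10 ⇒ q = 5/9.

65/9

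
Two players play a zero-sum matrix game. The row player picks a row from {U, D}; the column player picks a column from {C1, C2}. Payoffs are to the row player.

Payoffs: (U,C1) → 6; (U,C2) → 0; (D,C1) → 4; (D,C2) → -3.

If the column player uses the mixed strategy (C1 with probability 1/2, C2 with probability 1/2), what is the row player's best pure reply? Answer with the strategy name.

Expected payoff of U: (1/2)·6 + (1/2)·0 = 3.
Expected payoff of D: (1/2)·4 + (1/2)·(-3) = 1/2.
The largest is 3, so the row player's best response is U.

U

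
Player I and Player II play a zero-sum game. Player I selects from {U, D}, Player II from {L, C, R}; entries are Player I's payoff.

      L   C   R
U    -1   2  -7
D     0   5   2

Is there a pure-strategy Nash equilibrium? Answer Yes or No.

Yes

Row minima: U → -7, D → 0; maximin = 0.
Column maxima: L → 0, C → 5, R → 2; minimax = 0.
maximin = minimax = 0, so a saddle point exists.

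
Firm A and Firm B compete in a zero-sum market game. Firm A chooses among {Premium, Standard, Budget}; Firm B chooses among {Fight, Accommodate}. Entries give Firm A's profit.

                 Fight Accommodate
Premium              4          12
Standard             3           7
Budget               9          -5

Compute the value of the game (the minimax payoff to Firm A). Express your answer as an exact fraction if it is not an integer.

Row minima: Premium → 4, Standard → 3, Budget → -5; maximin = 4.
Column maxima: Fight → 9, Accommodate → 12; minimax = 9.
4 ≠ 9, so there is no saddle point; optimal play is mixed.
Standard is strictly dominated by Premium, so Firm A never plays it.
On the remaining 2×2 (Premium, Budget vs Fight, Accommodate):
Let Firm A play Premium with probability p. Expected payoff against Fight: 4p + 9(1−p) = −5p + 9; against Accommodate: 12p + (-5)(1−p) = 17p − 5.
Setting these equal: −5p + 9 = 17p − 5 ⇒ −22p = -14 ⇒ p = 7/11, and the value is (-5)·(7/11) + 9 = 64/11.
For Firm B: with q = P(Fight), equating Premium's and Budget's payoffs gives −8q + 12 = 14q − 5 ⇒ q = 17/22.

64/11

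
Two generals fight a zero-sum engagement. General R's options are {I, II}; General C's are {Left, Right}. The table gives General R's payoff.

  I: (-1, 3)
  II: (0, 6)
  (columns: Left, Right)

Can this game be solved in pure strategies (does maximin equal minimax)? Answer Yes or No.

Yes

Row minima: I → -1, II → 0; maximin = 0.
Column maxima: Left → 0, Right → 6; minimax = 0.
maximin = minimax = 0, so a saddle point exists.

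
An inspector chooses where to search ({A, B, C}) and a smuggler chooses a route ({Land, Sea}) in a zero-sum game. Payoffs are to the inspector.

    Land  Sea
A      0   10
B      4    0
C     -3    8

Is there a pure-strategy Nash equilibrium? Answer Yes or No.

Row minima: A → 0, B → 0, C → -3; maximin = 0.
Column maxima: Land → 4, Sea → 10; minimax = 4.
0 ≠ 4, so no pure-strategy equilibrium exists.

No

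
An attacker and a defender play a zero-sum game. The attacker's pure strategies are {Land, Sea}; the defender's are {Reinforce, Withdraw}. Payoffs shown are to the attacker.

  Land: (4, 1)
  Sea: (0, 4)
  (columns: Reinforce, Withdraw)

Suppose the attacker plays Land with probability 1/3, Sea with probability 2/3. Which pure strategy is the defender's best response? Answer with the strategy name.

If the defender plays Reinforce, the attacker's expected payoff is (1/3)·4 + (2/3)·0 = 4/3.
If the defender plays Withdraw, the attacker's expected payoff is (1/3)·1 + (2/3)·4 = 3.
The defender minimizes the attacker's payoff; the smallest is 4/3, so the best response is Reinforce.

Reinforce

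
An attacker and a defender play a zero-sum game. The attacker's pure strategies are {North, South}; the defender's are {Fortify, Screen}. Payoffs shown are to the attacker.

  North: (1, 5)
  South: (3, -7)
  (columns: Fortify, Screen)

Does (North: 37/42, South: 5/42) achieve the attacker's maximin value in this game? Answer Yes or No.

Against Fortify this mix gives (37/42)·1 + (5/42)·3 = 26/21.
Against Screen this mix gives (37/42)·5 + (5/42)·(-7) = 25/7.
The defender will play Fortify, holding the attacker to 26/21. Shifting weight toward the row that does better against Fortify would raise this floor (the equalizing mix achieves 11/7 against both Fortify and Screen), so the proposed strategy is not optimal.

No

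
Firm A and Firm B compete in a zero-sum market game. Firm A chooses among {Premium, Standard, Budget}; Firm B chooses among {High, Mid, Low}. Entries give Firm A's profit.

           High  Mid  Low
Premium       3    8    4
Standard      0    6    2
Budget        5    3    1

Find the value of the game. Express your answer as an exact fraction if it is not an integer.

Row minima: Premium → 3, Standard → 0, Budget → 1; maximin = 3.
Column maxima: High → 5, Mid → 8, Low → 4; minimax = 4.
3 ≠ 4, so there is no saddle point; optimal play is mixed.
Standard is strictly dominated by Premium, so Firm A never plays it.
Mid is strictly dominated by Low (it gives Firm A strictly more in every row), so Firm B never plays it.
On the remaining 2×2 (Premium, Budget vs High, Low):
Let Firm A play Premium with probability p. Expected payoff against High: 3p + 5(1−p) = −2p + 5; against Low: 4p + 1(1−p) = 3p + 1.
Setting these equal: −2p + 5 = 3p + 1 ⇒ −5p = -4 ⇒ p = 4/5, and the value is (-2)·(4/5) + 5 = 17/5.
For Firm B: with q = P(High), equating Premium's and Budget's payoffs gives −q + 4 = 4q + 1 ⇒ q = 3/5.

17/5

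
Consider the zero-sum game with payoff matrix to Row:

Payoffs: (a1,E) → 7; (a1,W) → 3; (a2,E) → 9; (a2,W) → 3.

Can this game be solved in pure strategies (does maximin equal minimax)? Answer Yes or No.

Yes

Row minima: a1 → 3, a2 → 3; maximin = 3.
Column maxima: E → 9, W → 3; minimax = 3.
maximin = minimax = 3, so a saddle point exists.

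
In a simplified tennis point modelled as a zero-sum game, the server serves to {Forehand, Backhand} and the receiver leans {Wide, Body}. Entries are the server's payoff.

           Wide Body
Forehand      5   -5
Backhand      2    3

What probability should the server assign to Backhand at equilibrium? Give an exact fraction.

Row minima: Forehand → -5, Backhand → 2; maximin = 2.
Column maxima: Wide → 5, Body → 3; minimax = 3.
2 ≠ 3, so there is no saddle point; optimal play is mixed.
Let the server play Forehand with probability p. Expected payoff against Wide: 5p + 2(1−p) = 3p + 2; against Body: (-5)p + 3(1−p) = −8p + 3.
Setting these equal: 3p + 2 = −8p + 3 ⇒ 11p = 1 ⇒ p = 1/11, and the value is (3)·(1/11) + 2 = 25/11.
For the receiver: with q = P(Wide), equating Forehand's and Backhand's payoffs gives 10q − 5 = −q + 3 ⇒ q = 8/11.

10/11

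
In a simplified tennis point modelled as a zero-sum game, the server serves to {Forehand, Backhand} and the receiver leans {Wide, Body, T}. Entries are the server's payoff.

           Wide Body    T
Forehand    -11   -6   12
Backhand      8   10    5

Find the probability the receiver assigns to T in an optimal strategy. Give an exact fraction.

Row minima: Forehand → -11, Backhand → 5; maximin = 5.
Column maxima: Wide → 8, Body → 10, T → 12; minimax = 8.
5 ≠ 8, so there is no saddle point; optimal play is mixed.
Body is strictly dominated by Wide (it gives the server strictly more in every row), so the receiver never plays it.
On the remaining 2×2 (Forehand, Backhand vs Wide, T):
Let the server play Forehand with probability p. Expected payoff against Wide: (-11)p + 8(1−p) = −19p + 8; against T: 12p + 5(1−p) = 7p + 5.
Setting these equal: −19p + 8 = 7p + 5 ⇒ −26p = -3 ⇒ p = 3/26, and the value is (-19)·(3/26) + 8 = 151/26.
For the receiver: with q = P(Wide), equating Forehand's and Backhand's payoffs gives −23q + 12 = 3q + 5 ⇒ q = 7/26.

19/26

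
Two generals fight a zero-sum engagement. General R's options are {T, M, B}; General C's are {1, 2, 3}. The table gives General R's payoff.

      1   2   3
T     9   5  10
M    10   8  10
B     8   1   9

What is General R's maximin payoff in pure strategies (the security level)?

8

Row minima: T → 5, M → 8, B → 1.
The best of these is 8.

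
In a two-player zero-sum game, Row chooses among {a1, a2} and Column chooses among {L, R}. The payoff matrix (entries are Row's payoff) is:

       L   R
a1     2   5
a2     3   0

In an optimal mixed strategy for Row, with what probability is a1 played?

Row minima: a1 → 2, a2 → 0; maximin = 2.
Column maxima: L → 3, R → 5; minimax = 3.
2 ≠ 3, so there is no saddle point; optimal play is mixed.
Let Row play a1 with probability p. Expected payoff against L: 2p + 3(1−p) = −p + 3; against R: 5p + 0(1−p) = 5p.
Setting these equal: −p + 3 = 5p ⇒ −6p = -3 ⇒ p = 1/2, and the value is (-1)·(1/2) + 3 = 5/2.
For Column: with q = P(L), equating a1's and a2's payoffs gives −3q + 5 = 3q ⇒ q = 5/6.

1/2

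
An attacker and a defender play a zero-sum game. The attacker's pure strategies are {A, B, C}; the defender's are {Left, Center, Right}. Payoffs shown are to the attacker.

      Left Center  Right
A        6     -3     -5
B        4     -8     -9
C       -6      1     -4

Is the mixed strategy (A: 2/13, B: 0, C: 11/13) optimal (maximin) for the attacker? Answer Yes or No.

Yes

Against Left this mix gives (2/13)·6 + (11/13)·(-6) = -54/13.
Against Center this mix gives (2/13)·(-3) + (11/13)·1 = 5/13.
Against Right this mix gives (2/13)·(-5) + (11/13)·(-4) = -54/13.
All of the defender's active replies (Left, Right) yield -54/13, and no column does worse for the attacker. The mix makes the defender indifferent and guarantees -54/13, so it is optimal.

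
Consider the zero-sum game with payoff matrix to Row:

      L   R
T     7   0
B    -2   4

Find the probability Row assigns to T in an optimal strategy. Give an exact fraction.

Row minima: T → 0, B → -2; maximin = 0.
Column maxima: L → 7, R → 4; minimax = 4.
0 ≠ 4, so there is no saddle point; optimal play is mixed.
Let Row play T with probability p. Expected payoff against L: 7p + (-2)(1−p) = 9p − 2; against R: 0p + 4(1−p) = −4p + 4.
Setting these equal: 9p − 2 = −4p + 4 ⇒ 13p = 6 ⇒ p = 6/13, and the value is (9)·(6/13) − 2 = 28/13.
For Column: with q = P(L), equating T's and B's payoffs gives 7q = −6q + 4 ⇒ q = 4/13.

6/13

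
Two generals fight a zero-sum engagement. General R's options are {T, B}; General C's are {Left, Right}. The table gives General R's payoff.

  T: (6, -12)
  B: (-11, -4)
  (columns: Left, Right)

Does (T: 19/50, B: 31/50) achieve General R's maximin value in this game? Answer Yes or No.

Against Left this mix gives (19/50)·6 + (31/50)·(-11) = -227/50.
Against Right this mix gives (19/50)·(-12) + (31/50)·(-4) = -176/25.
General C will play Right, holding General R to -176/25. Shifting weight toward the row that does better against Right would raise this floor (the equalizing mix achieves -156/25 against both Right and Left), so the proposed strategy is not optimal.

No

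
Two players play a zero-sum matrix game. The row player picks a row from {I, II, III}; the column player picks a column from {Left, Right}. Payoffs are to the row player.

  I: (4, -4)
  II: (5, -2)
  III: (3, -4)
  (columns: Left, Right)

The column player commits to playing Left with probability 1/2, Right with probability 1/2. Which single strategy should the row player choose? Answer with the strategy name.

II

Expected payoff of I: (1/2)·4 + (1/2)·(-4) = 0.
Expected payoff of II: (1/2)·5 + (1/2)·(-2) = 3/2.
Expected payoff of III: (1/2)·3 + (1/2)·(-4) = -1/2.
The largest is 3/2, so the row player's best response is II.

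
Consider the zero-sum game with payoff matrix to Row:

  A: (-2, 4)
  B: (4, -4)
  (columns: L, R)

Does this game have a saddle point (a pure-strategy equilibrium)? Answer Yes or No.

Row minima: A → -2, B → -4; maximin = -2.
Column maxima: L → 4, R → 4; minimax = 4.
-2 ≠ 4, so no pure-strategy equilibrium exists.

No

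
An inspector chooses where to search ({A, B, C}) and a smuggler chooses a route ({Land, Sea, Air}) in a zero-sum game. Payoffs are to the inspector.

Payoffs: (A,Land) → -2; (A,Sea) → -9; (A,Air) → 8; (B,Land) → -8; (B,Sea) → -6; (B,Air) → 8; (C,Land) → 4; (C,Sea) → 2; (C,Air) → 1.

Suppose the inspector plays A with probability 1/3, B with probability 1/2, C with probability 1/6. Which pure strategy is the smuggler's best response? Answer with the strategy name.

Sea

If the smuggler plays Land, the inspector's expected payoff is (1/3)·(-2) + (1/2)·(-8) + (1/6)·4 = -4.
If the smuggler plays Sea, the inspector's expected payoff is (1/3)·(-9) + (1/2)·(-6) + (1/6)·2 = -17/3.
If the smuggler plays Air, the inspector's expected payoff is (1/3)·8 + (1/2)·8 + (1/6)·1 = 41/6.
The smuggler minimizes the inspector's payoff; the smallest is -17/3, so the best response is Sea.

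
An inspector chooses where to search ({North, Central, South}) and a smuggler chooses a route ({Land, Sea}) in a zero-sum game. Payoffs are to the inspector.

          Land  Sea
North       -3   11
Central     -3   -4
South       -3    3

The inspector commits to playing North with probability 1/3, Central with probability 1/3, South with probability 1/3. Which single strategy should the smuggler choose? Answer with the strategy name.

If the smuggler plays Land, the inspector's expected payoff is (1/3)·(-3) + (1/3)·(-3) + (1/3)·(-3) = -3.
If the smuggler plays Sea, the inspector's expected payoff is (1/3)·11 + (1/3)·(-4) + (1/3)·3 = 10/3.
The smuggler minimizes the inspector's payoff; the smallest is -3, so the best response is Land.

Land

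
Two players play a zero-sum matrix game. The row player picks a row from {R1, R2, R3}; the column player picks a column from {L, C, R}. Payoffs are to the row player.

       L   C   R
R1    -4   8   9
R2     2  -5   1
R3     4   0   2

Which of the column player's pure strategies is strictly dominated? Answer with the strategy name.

R

C holds the row player's payoff strictly below R in every row: 8 < 9, -5 < 1, 0 < 2.
So R is strictly dominated for the column player.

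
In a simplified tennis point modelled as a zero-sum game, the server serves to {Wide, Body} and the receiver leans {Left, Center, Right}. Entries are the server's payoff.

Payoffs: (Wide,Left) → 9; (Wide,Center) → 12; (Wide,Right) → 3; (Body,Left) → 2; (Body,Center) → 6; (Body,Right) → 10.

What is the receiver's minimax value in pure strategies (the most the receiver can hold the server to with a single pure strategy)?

9

Column maxima: Left → 9, Center → 12, Right → 10.
The smallest of these is 9.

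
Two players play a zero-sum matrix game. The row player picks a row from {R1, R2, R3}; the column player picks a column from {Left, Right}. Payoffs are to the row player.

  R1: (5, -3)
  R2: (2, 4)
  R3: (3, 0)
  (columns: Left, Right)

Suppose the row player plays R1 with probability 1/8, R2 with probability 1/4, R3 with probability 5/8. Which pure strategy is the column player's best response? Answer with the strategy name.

If the column player plays Left, the row player's expected payoff is (1/8)·5 + (1/4)·2 + (5/8)·3 = 3.
If the column player plays Right, the row player's expected payoff is (1/8)·(-3) + (1/4)·4 + (5/8)·0 = 5/8.
The column player minimizes the row player's payoff; the smallest is 5/8, so the best response is Right.

Right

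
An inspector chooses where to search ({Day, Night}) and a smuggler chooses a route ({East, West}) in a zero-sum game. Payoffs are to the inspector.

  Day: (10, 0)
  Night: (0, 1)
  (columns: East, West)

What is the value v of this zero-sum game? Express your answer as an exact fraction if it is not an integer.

10/11

Row minima: Day → 0, Night → 0; maximin = 0.
Column maxima: East → 10, West → 1; minimax = 1.
0 ≠ 1, so there is no saddle point; optimal play is mixed.
Let the inspector play Day with probability p. Expected payoff against East: 10p + 0(1−p) = 10p; against West: 0p + 1(1−p) = −p + 1.
Setting these equal: 10p = −p + 1 ⇒ 11p = 1 ⇒ p = 1/11, and the value is (10)·(1/11) = 10/11.
For the smuggler: with q = P(East), equating Day's and Night's payoffs gives 10q = −q + 1 ⇒ q = 1/11.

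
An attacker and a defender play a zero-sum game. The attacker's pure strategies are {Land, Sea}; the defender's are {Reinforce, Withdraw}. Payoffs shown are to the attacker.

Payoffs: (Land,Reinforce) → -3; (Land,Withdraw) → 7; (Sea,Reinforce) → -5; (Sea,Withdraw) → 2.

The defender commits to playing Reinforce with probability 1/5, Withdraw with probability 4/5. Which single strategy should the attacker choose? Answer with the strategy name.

Land

Expected payoff of Land: (1/5)·(-3) + (4/5)·7 = 5.
Expected payoff of Sea: (1/5)·(-5) + (4/5)·2 = 3/5.
The largest is 5, so the attacker's best response is Land.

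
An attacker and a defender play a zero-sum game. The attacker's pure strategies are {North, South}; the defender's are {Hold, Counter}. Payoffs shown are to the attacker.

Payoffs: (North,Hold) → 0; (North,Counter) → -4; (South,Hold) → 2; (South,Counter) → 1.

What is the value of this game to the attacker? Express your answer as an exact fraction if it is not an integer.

1

Row minima: North → -4, South → 1; maximin = 1.
Column maxima: Hold → 2, Counter → 1; minimax = 1.
Since maximin = minimax = 1, there is a saddle point and the value is 1.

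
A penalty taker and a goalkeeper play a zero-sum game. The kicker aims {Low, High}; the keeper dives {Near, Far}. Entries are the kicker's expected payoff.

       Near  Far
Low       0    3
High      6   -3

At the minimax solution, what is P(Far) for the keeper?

Row minima: Low → 0, High → -3; maximin = 0.
Column maxima: Near → 6, Far → 3; minimax = 3.
0 ≠ 3, so there is no saddle point; optimal play is mixed.
Let the kicker play Low with probability p. Expected payoff against Near: 0p + 6(1−p) = −6p + 6; against Far: 3p + (-3)(1−p) = 6p − 3.
Setting these equal: −6p + 6 = 6p − 3 ⇒ −12p = -9 ⇒ p = 3/4, and the value is (-6)·(3/4) + 6 = 3/2.
For the keeper: with q = P(Near), equating Low's and High's payoffs gives −3q + 3 = 9q − 3 ⇒ q = 1/2.

1/2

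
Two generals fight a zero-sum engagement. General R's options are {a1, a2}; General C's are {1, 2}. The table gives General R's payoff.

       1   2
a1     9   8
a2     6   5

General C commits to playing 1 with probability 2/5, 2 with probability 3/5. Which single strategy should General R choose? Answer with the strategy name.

Expected payoff of a1: (2/5)·9 + (3/5)·8 = 42/5.
Expected payoff of a2: (2/5)·6 + (3/5)·5 = 27/5.
The largest is 42/5, so General R's best response is a1.

a1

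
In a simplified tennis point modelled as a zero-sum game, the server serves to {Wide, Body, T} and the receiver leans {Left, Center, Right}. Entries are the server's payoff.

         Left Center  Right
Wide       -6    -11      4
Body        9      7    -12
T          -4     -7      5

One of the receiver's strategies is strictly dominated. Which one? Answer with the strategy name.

Left

Center holds the server's payoff strictly below Left in every row: -11 < -6, 7 < 9, -7 < -4.
So Left is strictly dominated for the receiver.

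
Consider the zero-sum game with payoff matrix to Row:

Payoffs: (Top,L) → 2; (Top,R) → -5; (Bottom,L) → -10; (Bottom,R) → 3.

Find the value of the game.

Row minima: Top → -5, Bottom → -10; maximin = -5.
Column maxima: L → 2, R → 3; minimax = 2.
-5 ≠ 2, so there is no saddle point; optimal play is mixed.
Let Row play Top with probability p. Expected payoff against L: 2p + (-10)(1−p) = 12p − 10; against R: (-5)p + 3(1−p) = −8p + 3.
Setting these equal: 12p − 10 = −8p + 3 ⇒ 20p = 13 ⇒ p = 13/20, and the value is (12)·(13/20) − 10 = -11/5.
For Column: with q = P(L), equating Top's and Bottom's payoffs gives 7q − 5 = −13q + 3 ⇒ q = 2/5.

-11/5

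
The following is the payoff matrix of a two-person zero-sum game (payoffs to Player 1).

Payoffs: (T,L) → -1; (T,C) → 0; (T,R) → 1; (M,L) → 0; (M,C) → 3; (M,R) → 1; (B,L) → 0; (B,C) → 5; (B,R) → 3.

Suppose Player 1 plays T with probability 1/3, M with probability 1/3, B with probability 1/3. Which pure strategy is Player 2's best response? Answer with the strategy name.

If Player 2 plays L, Player 1's expected payoff is (1/3)·(-1) + (1/3)·0 + (1/3)·0 = -1/3.
If Player 2 plays C, Player 1's expected payoff is (1/3)·0 + (1/3)·3 + (1/3)·5 = 8/3.
If Player 2 plays R, Player 1's expected payoff is (1/3)·1 + (1/3)·1 + (1/3)·3 = 5/3.
Player 2 minimizes Player 1's payoff; the smallest is -1/3, so the best response is L.

L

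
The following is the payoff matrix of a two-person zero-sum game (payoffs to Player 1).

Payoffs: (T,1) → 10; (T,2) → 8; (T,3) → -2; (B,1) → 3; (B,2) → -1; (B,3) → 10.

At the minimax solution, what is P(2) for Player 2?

4/7

Row minima: T → -2, B → -1; maximin = -1.
Column maxima: 1 → 10, 2 → 8, 3 → 10; minimax = 8.
-1 ≠ 8, so there is no saddle point; optimal play is mixed.
1 is strictly dominated by 2 (it gives Player 1 strictly more in every row), so Player 2 never plays it.
On the remaining 2×2 (T, B vs 2, 3):
Let Player 1 play T with probability p. Expected payoff against 2: 8p + (-1)(1−p) = 9p − 1; against 3: (-2)p + 10(1−p) = −12p + 10.
Setting these equal: 9p − 1 = −12p + 10 ⇒ 21p = 11 ⇒ p = 11/21, and the value is (9)·(11/21) − 1 = 26/7.
For Player 2: with q = P(2), equating T's and B's payoffs gives 10q − 2 = −11q + 10 ⇒ q = 4/7.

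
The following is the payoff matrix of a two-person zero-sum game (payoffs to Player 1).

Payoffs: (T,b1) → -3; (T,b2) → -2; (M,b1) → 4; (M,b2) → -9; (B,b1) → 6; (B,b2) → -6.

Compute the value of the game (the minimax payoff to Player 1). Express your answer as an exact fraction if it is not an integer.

Row minima: T → -3, M → -9, B → -6; maximin = -3.
Column maxima: b1 → 6, b2 → -2; minimax = -2.
-3 ≠ -2, so there is no saddle point; optimal play is mixed.
M is strictly dominated by B, so Player 1 never plays it.
On the remaining 2×2 (T, B vs b1, b2):
Let Player 1 play T with probability p. Expected payoff against b1: (-3)p + 6(1−p) = −9p + 6; against b2: (-2)p + (-6)(1−p) = 4p − 6.
Setting these equal: −9p + 6 = 4p − 6 ⇒ −13p = -12 ⇒ p = 12/13, and the value is (-9)·(12/13) + 6 = -30/13.
For Player 2: with q = P(b1), equating T's and B's payoffs gives −q − 2 = 12q − 6 ⇒ q = 4/13.

-30/13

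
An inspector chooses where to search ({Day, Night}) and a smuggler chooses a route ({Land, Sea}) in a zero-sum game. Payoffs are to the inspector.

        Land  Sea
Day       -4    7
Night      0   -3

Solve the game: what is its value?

Row minima: Day → -4, Night → -3; maximin = -3.
Column maxima: Land → 0, Sea → 7; minimax = 0.
-3 ≠ 0, so there is no saddle point; optimal play is mixed.
Let the inspector play Day with probability p. Expected payoff against Land: (-4)p + 0(1−p) = −4p; against Sea: 7p + (-3)(1−p) = 10p − 3.
Setting these equal: −4p = 10p − 3 ⇒ −14p = -3 ⇒ p = 3/14, and the value is (-4)·(3/14) = -6/7.
For the smuggler: with q = P(Land), equating Day's and Night's payoffs gives −11q + 7 = 3q − 3 ⇒ q = 5/7.

-6/7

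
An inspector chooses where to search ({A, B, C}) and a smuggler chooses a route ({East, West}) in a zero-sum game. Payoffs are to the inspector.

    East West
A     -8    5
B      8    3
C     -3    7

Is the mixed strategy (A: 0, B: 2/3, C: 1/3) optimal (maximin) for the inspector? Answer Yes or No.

Against East this mix gives (2/3)·8 + (1/3)·(-3) = 13/3.
Against West this mix gives (2/3)·3 + (1/3)·7 = 13/3.
All of the smuggler's active replies (East, West) yield 13/3, and no column does worse for the inspector. The mix makes the smuggler indifferent and guarantees 13/3, so it is optimal.

Yes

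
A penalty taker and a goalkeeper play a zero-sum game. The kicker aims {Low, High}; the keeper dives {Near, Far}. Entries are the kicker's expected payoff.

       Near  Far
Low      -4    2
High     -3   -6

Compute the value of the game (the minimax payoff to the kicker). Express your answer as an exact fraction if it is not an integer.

-10/3

Row minima: Low → -4, High → -6; maximin = -4.
Column maxima: Near → -3, Far → 2; minimax = -3.
-4 ≠ -3, so there is no saddle point; optimal play is mixed.
Let the kicker play Low with probability p. Expected payoff against Near: (-4)p + (-3)(1−p) = −p − 3; against Far: 2p + (-6)(1−p) = 8p − 6.
Setting these equal: −p − 3 = 8p − 6 ⇒ −9p = -3 ⇒ p = 1/3, and the value is (-1)·(1/3) − 3 = -10/3.
For the keeper: with q = P(Near), equating Low's and High's payoffs gives −6q + 2 = 3q − 6 ⇒ q = 8/9.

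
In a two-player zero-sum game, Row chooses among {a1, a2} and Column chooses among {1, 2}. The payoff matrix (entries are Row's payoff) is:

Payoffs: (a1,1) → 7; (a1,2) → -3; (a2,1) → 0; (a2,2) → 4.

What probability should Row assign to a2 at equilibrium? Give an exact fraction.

5/7

Row minima: a1 → -3, a2 → 0; maximin = 0.
Column maxima: 1 → 7, 2 → 4; minimax = 4.
0 ≠ 4, so there is no saddle point; optimal play is mixed.
Let Row play a1 with probability p. Expected payoff against 1: 7p + 0(1−p) = 7p; against 2: (-3)p + 4(1−p) = −7p + 4.
Setting these equal: 7p = −7p + 4 ⇒ 14p = 4 ⇒ p = 2/7, and the value is (7)·(2/7) = 2.
For Column: with q = P(1), equating a1's and a2's payoffs gives 10q − 3 = −4q + 4 ⇒ q = 1/2.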